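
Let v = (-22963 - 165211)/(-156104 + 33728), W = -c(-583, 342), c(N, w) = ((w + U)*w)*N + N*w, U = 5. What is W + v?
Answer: 4245610731751/61188 ≈ 6.9386e+7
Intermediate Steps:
c(N, w) = N*w + N*w*(5 + w) (c(N, w) = ((w + 5)*w)*N + N*w = ((5 + w)*w)*N + N*w = (w*(5 + w))*N + N*w = N*w*(5 + w) + N*w = N*w + N*w*(5 + w))
W = 69386328 (W = -(-583)*342*(6 + 342) = -(-583)*342*348 = -1*(-69386328) = 69386328)
v = 94087/61188 (v = -188174/(-122376) = -188174*(-1/122376) = 94087/61188 ≈ 1.5377)
W + v = 69386328 + 94087/61188 = 4245610731751/61188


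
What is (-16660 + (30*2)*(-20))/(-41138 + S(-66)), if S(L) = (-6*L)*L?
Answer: 8930/33637 ≈ 0.26548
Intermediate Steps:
S(L) = -6*L²
(-16660 + (30*2)*(-20))/(-41138 + S(-66)) = (-16660 + (30*2)*(-20))/(-41138 - 6*(-66)²) = (-16660 + 60*(-20))/(-41138 - 6*4356) = (-16660 - 1200)/(-41138 - 26136) = -17860/(-67274) = -17860*(-1/67274) = 8930/33637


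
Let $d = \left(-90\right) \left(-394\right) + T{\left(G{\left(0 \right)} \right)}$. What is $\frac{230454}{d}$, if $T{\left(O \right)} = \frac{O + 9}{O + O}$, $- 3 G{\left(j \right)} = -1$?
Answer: $\frac{115227}{17737} \approx 6.4964$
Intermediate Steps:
$G{\left(j \right)} = \frac{1}{3}$ ($G{\left(j \right)} = \left(- \frac{1}{3}\right) \left(-1\right) = \frac{1}{3}$)
$T{\left(O \right)} = \frac{9 + O}{2 O}$
$d = 35474$ ($d = \left(-90\right) \left(-394\right) + \frac{\frac{1}{\frac{1}{3}} \left(9 + \frac{1}{3}\right)}{2} = 35460 + \frac{1}{2} \cdot 3 \cdot \frac{28}{3} = 35460 + 14 = 35474$)
$\frac{230454}{d} = \frac{230454}{35474} = 230454 \cdot \frac{1}{35474} = \frac{115227}{17737}$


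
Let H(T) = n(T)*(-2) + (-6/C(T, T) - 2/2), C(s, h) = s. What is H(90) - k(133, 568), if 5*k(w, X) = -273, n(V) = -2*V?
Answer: 6203/15 ≈ 413.53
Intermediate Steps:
k(w, X) = -273/5 (k(w, X) = (⅕)*(-273) = -273/5)
H(T) = -1 - 6/T + 4*T (H(T) = -2*T*(-2) + (-6/T - 2/2) = 4*T + (-6/T - 2*½) = 4*T + (-6/T - 1) = 4*T + (-1 - 6/T) = -1 - 6/T + 4*T)
H(90) - k(133, 568) = (-1 - 6/90 + 4*90) - 1*(-273/5) = (-1 - 6*1/90 + 360) + 273/5 = (-1 - 1/15 + 360) + 273/5 = 5384/15 + 273/5 = 6203/15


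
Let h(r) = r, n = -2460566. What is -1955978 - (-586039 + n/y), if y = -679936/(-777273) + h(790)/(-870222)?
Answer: 142430297625769073/98513536687 ≈ 1.4458e+6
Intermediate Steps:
y = 98513536687/112733344101 (y = -679936/(-777273) + 790/(-870222) = -679936*(-1/777273) + 790*(-1/870222) = 679936/777273 - 395/435111 = 98513536687/112733344101 ≈ 0.87386)
-1955978 - (-586039 + n/y) = -1955978 - (-586039 - 2460566/98513536687/112733344101) = -1955978 - (-586039 - 2460566*112733344101/98513536687) = -1955978 - (-586039 - 277387833561221166/98513536687) = -1955978 - 1*(-335120608087733959/98513536687) = -1955978 + 335120608087733959/98513536687 = 142430297625769073/98513536687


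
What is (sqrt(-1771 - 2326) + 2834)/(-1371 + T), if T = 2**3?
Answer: -2834/1363 - I*sqrt(4097)/1363 ≈ -2.0792 - 0.046961*I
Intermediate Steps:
T = 8
(sqrt(-1771 - 2326) + 2834)/(-1371 + T) = (sqrt(-1771 - 2326) + 2834)/(-1371 + 8) = (sqrt(-4097) + 2834)/(-1363) = (I*sqrt(4097) + 2834)*(-1/1363) = (2834 + I*sqrt(4097))*(-1/1363) = -2834/1363 - I*sqrt(4097)/1363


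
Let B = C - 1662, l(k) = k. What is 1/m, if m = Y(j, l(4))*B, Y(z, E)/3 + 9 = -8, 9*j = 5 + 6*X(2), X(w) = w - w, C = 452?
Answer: 1/61710 ≈ 1.6205e-5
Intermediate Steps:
X(w) = 0
j = 5/9 (j = (5 + 6*0)/9 = (5 + 0)/9 = (1/9)*5 = 5/9 ≈ 0.55556)
Y(z, E) = -51 (Y(z, E) = -27 + 3*(-8) = -27 - 24 = -51)
B = -1210 (B = 452 - 1662 = -1210)
m = 61710 (m = -51*(-1210) = 61710)
1/m = 1/61710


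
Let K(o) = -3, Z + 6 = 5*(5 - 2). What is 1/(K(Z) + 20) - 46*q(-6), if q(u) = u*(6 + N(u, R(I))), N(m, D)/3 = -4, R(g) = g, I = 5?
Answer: -28151/17 ≈ -1655.9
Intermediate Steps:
N(m, D) = -12 (N(m, D) = 3*(-4) = -12)
q(u) = -6*u (q(u) = u*(6 - 12) = u*(-6) = -6*u)
Z = 9 (Z = -6 + 5*(5 - 2) = -6 + 5*3 = -6 + 15 = 9)
1/(K(Z) + 20) - 46*q(-6) = 1/(-3 + 20) - (-276)*(-6) = 1/17 - 46*36 = 1/17 - 1656 = -28151/17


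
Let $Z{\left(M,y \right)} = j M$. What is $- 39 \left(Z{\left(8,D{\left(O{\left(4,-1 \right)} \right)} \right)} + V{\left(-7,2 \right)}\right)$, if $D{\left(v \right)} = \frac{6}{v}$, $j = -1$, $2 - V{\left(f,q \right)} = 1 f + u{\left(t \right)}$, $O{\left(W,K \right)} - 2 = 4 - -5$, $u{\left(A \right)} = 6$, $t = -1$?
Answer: $195$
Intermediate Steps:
$O{\left(W,K \right)} = 11$ ($O{\left(W,K \right)} = 2 + \left(4 - -5\right) = 2 + \left(4 + 5\right) = 2 + 9 = 11$)
$V{\left(f,q \right)} = -4 - f$ ($V{\left(f,q \right)} = 2 - \left(1 f + 6\right) = 2 - \left(f + 6\right) = 2 - \left(6 + f\right) = -4 - f$)
$Z{\left(M,y \right)} = - M$
$- 39 \left(Z{\left(8,D{\left(O{\left(4,-1 \right)} \right)} \right)} + V{\left(-7,2 \right)}\right) = - 39 \left(\left(-1\right) 8 - -3\right) = - 39 \left(-8 + \left(-4 + 7\right)\right) = - 39 \left(-8 + 3\right) = \left(-39\right) \left(-5\right) = 195$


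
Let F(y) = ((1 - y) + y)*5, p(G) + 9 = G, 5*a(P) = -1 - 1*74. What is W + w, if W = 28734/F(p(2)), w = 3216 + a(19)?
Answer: 44739/5 ≈ 8947.8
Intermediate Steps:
a(P) = -15 (a(P) = (-1 - 1*74)/5 = (-1 - 74)/5 = (⅕)*(-75) = -15)
p(G) = -9 + G
F(y) = 5 (F(y) = 1*5 = 5)
w = 3201 (w = 3216 - 15 = 3201)
W = 28734/5 ≈ 5746.8
W + w = 28734/5 + 3201 = 44739/5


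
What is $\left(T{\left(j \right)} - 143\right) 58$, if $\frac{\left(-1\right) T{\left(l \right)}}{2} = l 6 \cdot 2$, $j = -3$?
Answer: $-4118$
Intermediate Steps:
$T{\left(l \right)} = - 24 l$ ($T{\left(l \right)} = - 2 l 6 \cdot 2 = - 2 \cdot 6 l 2 = - 2 \cdot 12 l = - 24 l$)
$\left(T{\left(j \right)} - 143\right) 58 = \left(\left(-24\right) \left(-3\right) - 143\right) 58 = \left(72 - 143\right) 58 = \left(-71\right) 58 = -4118$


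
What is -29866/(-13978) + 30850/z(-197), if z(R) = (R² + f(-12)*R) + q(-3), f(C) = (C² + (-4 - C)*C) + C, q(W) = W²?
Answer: 11885776/3822983 ≈ 3.1090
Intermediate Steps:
f(C) = C + C² + C*(-4 - C) (f(C) = (C² + C*(-4 - C)) + C = C + C² + C*(-4 - C))
z(R) = 9 + R² + 36*R (z(R) = (R² + (-3*(-12))*R) + (-3)² = (R² + 36*R) + 9 = 9 + R² + 36*R)
-29866/(-13978) + 30850/z(-197) = -29866/(-13978) + 30850/(9 + (-197)² + 36*(-197)) = -29866*(-1/13978) + 30850/(9 + 38809 - 7092) = 14933/6989 + 30850/31726 = 14933/6989 + 30850*(1/31726) = 14933/6989 + 15425/15863 = 11885776/3822983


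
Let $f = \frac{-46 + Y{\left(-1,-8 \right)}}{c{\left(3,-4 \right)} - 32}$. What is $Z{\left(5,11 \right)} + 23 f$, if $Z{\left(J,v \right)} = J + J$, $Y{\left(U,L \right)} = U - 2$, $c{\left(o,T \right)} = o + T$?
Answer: $\frac{1457}{33} \approx 44.151$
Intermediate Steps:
$c{\left(o,T \right)} = T + o$
$Y{\left(U,L \right)} = -2 + U$
$f = \frac{49}{33}$ ($f = \frac{-46 - 3}{\left(-4 + 3\right) - 32} = \frac{-46 - 3}{-1 - 32} = - \frac{49}{-33} = \left(-49\right) \left(- \frac{1}{33}\right) = \frac{49}{33} \approx 1.4848$)
$Z{\left(J,v \right)} = 2 J$
$Z{\left(5,11 \right)} + 23 f = 2 \cdot 5 + 23 \cdot \frac{49}{33} = 10 + \frac{1127}{33} = \frac{1457}{33}$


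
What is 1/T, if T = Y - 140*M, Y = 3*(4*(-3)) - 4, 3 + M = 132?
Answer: -1/18100 ≈ -5.5249e-5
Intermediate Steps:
M = 129 (M = -3 + 132 = 129)
Y = -40 (Y = 3*(-12) - 4 = -36 - 4 = -40)
T = -18100 (T = -40 - 140*129 = -40 - 18060 = -18100)
1/T = 1/(-18100) = -1/18100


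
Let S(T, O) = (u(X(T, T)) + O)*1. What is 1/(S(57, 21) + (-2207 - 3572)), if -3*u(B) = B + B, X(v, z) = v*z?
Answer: -1/7924 ≈ -0.00012620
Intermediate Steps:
u(B) = -2*B/3 (u(B) = -(B + B)/3 = -2*B/3)
S(T, O) = O - 2*T²/3 (S(T, O) = (-2*T*T/3 + O)*1 = (-2*T²/3 + O)*1 = (O - 2*T²/3)*1 = O - 2*T²/3)
1/(S(57, 21) + (-2207 - 3572)) = 1/((21 - ⅔*57²) + (-2207 - 3572)) = 1/((21 - ⅔*3249) - 5779) = 1/((21 - 2166) - 5779) = 1/(-2145 - 5779) = 1/(-7924) = -1/7924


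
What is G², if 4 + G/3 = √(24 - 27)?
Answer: 117 - 72*I*√3 ≈ 117.0 - 124.71*I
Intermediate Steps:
G = -12 + 3*I*√3 (G = -12 + 3*√(24 - 27) = -12 + 3*√(-3) = -12 + 3*(I*√3) = -12 + 3*I*√3 ≈ -12.0 + 5.1962*I)
G² = (-12 + 3*I*√3)²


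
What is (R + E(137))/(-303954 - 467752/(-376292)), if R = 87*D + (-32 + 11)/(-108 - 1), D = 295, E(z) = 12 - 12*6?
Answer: -131277272259/1558359249868 ≈ -0.084241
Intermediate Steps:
E(z) = -60 (E(z) = 12 - 72 = -60)
R = 2797506/109 (R = 87*295 + (-32 + 11)/(-108 - 1) = 25665 - 21/(-109) = 25665 - 21*(-1/109) = 25665 + 21/109 = 2797506/109 ≈ 25665.)
(R + E(137))/(-303954 - 467752/(-376292)) = (2797506/109 - 60)/(-303954 - 467752/(-376292)) = 2790966/(109*(-303954 - 467752*(-1/376292))) = 2790966/(109*(-303954 + 116938/94073)) = 2790966/(109*(-28593747704/94073)) = (2790966/109)*(-94073/28593747704) = -131277272259/1558359249868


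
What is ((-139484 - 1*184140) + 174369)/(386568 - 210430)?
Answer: -149255/176138 ≈ -0.84737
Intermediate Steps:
((-139484 - 1*184140) + 174369)/(386568 - 210430) = ((-139484 - 184140) + 174369)/176138 = (-323624 + 174369)*(1/176138) = -149255*1/176138 = -149255/176138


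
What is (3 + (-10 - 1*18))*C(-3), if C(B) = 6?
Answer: -150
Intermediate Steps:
(3 + (-10 - 1*18))*C(-3) = (3 + (-10 - 1*18))*6 = (3 + (-10 - 18))*6 = (3 - 28)*6 = -25*6 = -150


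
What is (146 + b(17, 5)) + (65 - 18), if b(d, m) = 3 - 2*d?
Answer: 162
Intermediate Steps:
(146 + b(17, 5)) + (65 - 18) = (146 + (3 - 2*17)) + (65 - 18) = (146 + (3 - 34)) + 47 = (146 - 31) + 47 = 115 + 47 = 162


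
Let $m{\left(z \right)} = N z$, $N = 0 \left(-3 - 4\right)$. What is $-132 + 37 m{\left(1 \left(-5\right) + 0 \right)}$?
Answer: $-132$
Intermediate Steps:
$N = 0$ ($N = 0 \left(-7\right) = 0$)
$m{\left(z \right)} = 0$ ($m{\left(z \right)} = 0 z = 0$)
$-132 + 37 m{\left(1 \left(-5\right) + 0 \right)} = -132 + 37 \cdot 0 = -132 + 0 = -132$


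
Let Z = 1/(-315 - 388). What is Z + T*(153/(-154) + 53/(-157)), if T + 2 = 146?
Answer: -1628986817/8498567 ≈ -191.68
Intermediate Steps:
T = 144 (T = -2 + 146 = 144)
Z = -1/703 (Z = 1/(-703) = -1/703 ≈ -0.0014225)
Z + T*(153/(-154) + 53/(-157)) = -1/703 + 144*(153/(-154) + 53/(-157)) = -1/703 + 144*(153*(-1/154) + 53*(-1/157)) = -1/703 + 144*(-153/154 - 53/157) = -1/703 + 144*(-32183/24178) = -1/703 - 2317176/12089 = -1628986817/8498567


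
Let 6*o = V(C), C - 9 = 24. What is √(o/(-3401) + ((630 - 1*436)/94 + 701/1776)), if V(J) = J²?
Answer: √12114925815287067/70972068 ≈ 1.5509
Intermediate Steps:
C = 33 (C = 9 + 24 = 33)
o = 363/2 (o = (⅙)*33² = (⅙)*1089 = 363/2 ≈ 181.50)
√(o/(-3401) + ((630 - 1*436)/94 + 701/1776)) = √((363/2)/(-3401) + ((630 - 1*436)/94 + 701/1776)) = √((363/2)*(-1/3401) + ((630 - 436)*(1/94) + 701*(1/1776))) = √(-363/6802 + (194*(1/94) + 701/1776)) = √(-363/6802 + (97/47 + 701/1776)) = √(-363/6802 + 205219/83472) = √(682799651/283888272) = √12114925815287067/70972068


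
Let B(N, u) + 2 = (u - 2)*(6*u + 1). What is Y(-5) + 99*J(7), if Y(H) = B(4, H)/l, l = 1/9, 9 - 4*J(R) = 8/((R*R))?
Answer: 397431/196 ≈ 2027.7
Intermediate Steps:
J(R) = 9/4 - 2/R**2 (J(R) = 9/4 - 2/(R*R) = 9/4 - 2/(R**2) = 9/4 - 2/R**2)
B(N, u) = -2 + (1 + 6*u)*(-2 + u) (B(N, u) = -2 + (u - 2)*(6*u + 1) = -2 + (-2 + u)*(1 + 6*u) = -2 + (1 + 6*u)*(-2 + u))
l = 1/9 ≈ 0.11111
Y(H) = -36 - 99*H + 54*H**2 (Y(H) = (-4 - 11*H + 6*H**2)/(1/9) = (-4 - 11*H + 6*H**2)*9 = -36 - 99*H + 54*H**2)
Y(-5) + 99*J(7) = (-36 - 99*(-5) + 54*(-5)**2) + 99*(9/4 - 2/7**2) = (-36 + 495 + 54*25) + 99*(9/4 - 2*1/49) = (-36 + 495 + 1350) + 99*(9/4 - 2/49) = 1809 + 99*(433/196) = 1809 + 42867/196 = 397431/196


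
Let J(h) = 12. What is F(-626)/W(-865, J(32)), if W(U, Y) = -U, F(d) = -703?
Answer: -703/865 ≈ -0.81272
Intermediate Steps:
F(-626)/W(-865, J(32)) = -703/((-1*(-865))) = -703/865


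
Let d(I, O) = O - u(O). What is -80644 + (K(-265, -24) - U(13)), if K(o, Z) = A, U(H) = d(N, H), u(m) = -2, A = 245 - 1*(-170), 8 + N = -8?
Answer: -80244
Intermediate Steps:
N = -16 (N = -8 - 8 = -16)
A = 415 (A = 245 + 170 = 415)
d(I, O) = 2 + O (d(I, O) = O - 1*(-2) = O + 2 = 2 + O)
U(H) = 2 + H
K(o, Z) = 415
-80644 + (K(-265, -24) - U(13)) = -80644 + (415 - (2 + 13)) = -80644 + (415 - 1*15) = -80644 + (415 - 15) = -80644 + 400 = -80244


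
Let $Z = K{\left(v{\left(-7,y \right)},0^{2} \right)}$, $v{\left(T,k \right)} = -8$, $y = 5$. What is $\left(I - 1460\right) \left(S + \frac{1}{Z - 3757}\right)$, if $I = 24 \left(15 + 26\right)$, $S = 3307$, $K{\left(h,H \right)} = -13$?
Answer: $- \frac{2967238582}{1885} \approx -1.5741 \cdot 10^{6}$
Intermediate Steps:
$Z = -13$
$I = 984$ ($I = 24 \cdot 41 = 984$)
$\left(I - 1460\right) \left(S + \frac{1}{Z - 3757}\right) = \left(984 - 1460\right) \left(3307 + \frac{1}{-13 - 3757}\right) = - 476 \left(3307 + \frac{1}{-3770}\right) = - 476 \left(3307 - \frac{1}{3770}\right) = \left(-476\right) \frac{12467389}{3770} = - \frac{2967238582}{1885}$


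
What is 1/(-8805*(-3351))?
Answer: 1/29505555 ≈ 3.3892e-8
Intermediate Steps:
1/(-8805*(-3351)) = -1/8805*(-1/3351) = 1/29505555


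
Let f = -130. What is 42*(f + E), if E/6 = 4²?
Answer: -1428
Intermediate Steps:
E = 96 (E = 6*4² = 6*16 = 96)
42*(f + E) = 42*(-130 + 96) = 42*(-34) = -1428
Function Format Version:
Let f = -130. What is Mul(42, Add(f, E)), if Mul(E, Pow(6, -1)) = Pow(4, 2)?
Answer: -1428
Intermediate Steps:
E = 96 (E = Mul(6, Pow(4, 2)) = Mul(6, 16) = 96)
Mul(42, Add(f, E)) = Mul(42, Add(-130, 96)) = Mul(42, -34) = -1428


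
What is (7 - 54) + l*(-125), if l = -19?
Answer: 2328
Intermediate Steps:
(7 - 54) + l*(-125) = (7 - 54) - 19*(-125) = -47 + 2375 = 2328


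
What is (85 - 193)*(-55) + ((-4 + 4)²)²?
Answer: 5940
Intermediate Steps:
(85 - 193)*(-55) + ((-4 + 4)²)² = -108*(-55) + (0²)² = 5940 + 0² = 5940 + 0 = 5940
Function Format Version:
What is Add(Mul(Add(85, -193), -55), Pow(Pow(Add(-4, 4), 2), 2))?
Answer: 5940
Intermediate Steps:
Add(Mul(Add(85, -193), -55), Pow(Pow(Add(-4, 4), 2), 2)) = Add(Mul(-108, -55), Pow(Pow(0, 2), 2)) = Add(5940, Pow(0, 2)) = Add(5940, 0) = 5940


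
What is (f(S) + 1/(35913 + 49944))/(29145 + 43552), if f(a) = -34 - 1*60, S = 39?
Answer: -8070557/6241546329 ≈ -0.0012930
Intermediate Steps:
f(a) = -94 (f(a) = -34 - 60 = -94)
(f(S) + 1/(35913 + 49944))/(29145 + 43552) = (-94 + 1/(35913 + 49944))/(29145 + 43552) = (-94 + 1/85857)/72697 = (-94 + 1/85857)*(1/72697) = -8070557/85857*1/72697 = -8070557/6241546329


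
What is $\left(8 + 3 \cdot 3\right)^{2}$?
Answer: $289$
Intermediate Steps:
$\left(8 + 3 \cdot 3\right)^{2} = \left(8 + 9\right)^{2} = 17^{2} = 289$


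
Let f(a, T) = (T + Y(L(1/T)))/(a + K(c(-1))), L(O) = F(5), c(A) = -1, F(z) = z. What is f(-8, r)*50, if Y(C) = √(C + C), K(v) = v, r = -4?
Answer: 200/9 - 50*√10/9 ≈ 4.6540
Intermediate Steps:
L(O) = 5
Y(C) = √2*√C (Y(C) = √(2*C) = √2*√C)
f(a, T) = (T + √10)/(-1 + a) (f(a, T) = (T + √2*√5)/(a - 1) = (T + √10)/(-1 + a))
f(-8, r)*50 = ((-4 + √10)/(-1 - 8))*50 = ((-4 + √10)/(-9))*50 = -(-4 + √10)/9*50 = (4/9 - √10/9)*50 = 200/9 - 50*√10/9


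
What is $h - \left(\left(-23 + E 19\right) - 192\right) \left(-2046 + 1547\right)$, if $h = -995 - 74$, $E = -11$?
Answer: $-212645$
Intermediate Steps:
$h = -1069$ ($h = -995 - 74 = -1069$)
$h - \left(\left(-23 + E 19\right) - 192\right) \left(-2046 + 1547\right) = -1069 - \left(\left(-23 - 209\right) - 192\right) \left(-2046 + 1547\right) = -1069 - \left(\left(-23 - 209\right) - 192\right) \left(-499\right) = -1069 - \left(-232 - 192\right) \left(-499\right) = -1069 - \left(-424\right) \left(-499\right) = -1069 - 211576 = -212645$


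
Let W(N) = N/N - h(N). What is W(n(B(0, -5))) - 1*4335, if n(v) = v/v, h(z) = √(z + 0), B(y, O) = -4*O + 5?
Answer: -4335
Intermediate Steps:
B(y, O) = 5 - 4*O
h(z) = √z
n(v) = 1
W(N) = 1 - √N (W(N) = N/N - √N = 1 - √N)
W(n(B(0, -5))) - 1*4335 = (1 - √1) - 1*4335 = (1 - 1*1) - 4335 = (1 - 1) - 4335 = 0 - 4335 = -4335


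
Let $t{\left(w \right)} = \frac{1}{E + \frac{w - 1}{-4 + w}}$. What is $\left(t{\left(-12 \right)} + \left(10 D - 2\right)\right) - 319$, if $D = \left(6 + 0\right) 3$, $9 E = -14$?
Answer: $- \frac{15231}{107} \approx -142.35$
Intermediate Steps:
$E = - \frac{14}{9}$ ($E = \frac{1}{9} \left(-14\right) = - \frac{14}{9} \approx -1.5556$)
$D = 18$ ($D = 6 \cdot 3 = 18$)
$t{\left(w \right)} = \frac{1}{- \frac{14}{9} + \frac{-1 + w}{-4 + w}}$ ($t{\left(w \right)} = \frac{1}{- \frac{14}{9} + \frac{w - 1}{-4 + w}} = \frac{1}{- \frac{14}{9} + \frac{-1 + w}{-4 + w}}$)
$\left(t{\left(-12 \right)} + \left(10 D - 2\right)\right) - 319 = \left(\frac{9 \left(4 - -12\right)}{-47 + 5 \left(-12\right)} + \left(10 \cdot 18 - 2\right)\right) - 319 = \left(\frac{9 \left(4 + 12\right)}{-47 - 60} + \left(180 - 2\right)\right) - 319 = \left(9 \frac{1}{-107} \cdot 16 + 178\right) - 319 = \left(9 \left(- \frac{1}{107}\right) 16 + 178\right) - 319 = \left(- \frac{144}{107} + 178\right) - 319 = \frac{18902}{107} - 319 = - \frac{15231}{107}$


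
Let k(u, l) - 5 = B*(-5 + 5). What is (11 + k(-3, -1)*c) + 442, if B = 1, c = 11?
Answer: 508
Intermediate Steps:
k(u, l) = 5 (k(u, l) = 5 + 1*(-5 + 5) = 5 + 1*0 = 5 + 0 = 5)
(11 + k(-3, -1)*c) + 442 = (11 + 5*11) + 442 = (11 + 55) + 442 = 66 + 442 = 508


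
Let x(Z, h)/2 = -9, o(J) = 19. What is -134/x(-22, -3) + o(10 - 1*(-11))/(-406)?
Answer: 27031/3654 ≈ 7.3976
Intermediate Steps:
x(Z, h) = -18 (x(Z, h) = 2*(-9) = -18)
-134/x(-22, -3) + o(10 - 1*(-11))/(-406) = -134/(-18) + 19/(-406) = -134*(-1/18) + 19*(-1/406) = 67/9 - 19/406 = 27031/3654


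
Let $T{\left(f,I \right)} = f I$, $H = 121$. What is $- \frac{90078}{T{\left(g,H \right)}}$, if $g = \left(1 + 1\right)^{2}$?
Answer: $- \frac{45039}{242} \approx -186.11$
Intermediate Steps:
$g = 4$ ($g = 2^{2} = 4$)
$T{\left(f,I \right)} = I f$
$- \frac{90078}{T{\left(g,H \right)}} = - \frac{90078}{121 \cdot 4} = - \frac{90078}{484} = \left(-90078\right) \frac{1}{484} = - \frac{45039}{242}$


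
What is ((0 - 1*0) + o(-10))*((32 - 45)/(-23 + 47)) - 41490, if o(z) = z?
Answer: -497815/12 ≈ -41485.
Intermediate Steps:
((0 - 1*0) + o(-10))*((32 - 45)/(-23 + 47)) - 41490 = ((0 - 1*0) - 10)*((32 - 45)/(-23 + 47)) - 41490 = ((0 + 0) - 10)*(-13/24) - 41490 = (0 - 10)*(-13*1/24) - 41490 = -10*(-13/24) - 41490 = 65/12 - 41490 = -497815/12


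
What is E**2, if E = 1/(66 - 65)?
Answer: 1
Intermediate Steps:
E = 1 (E = 1/1 = 1)
E**2 = 1**2 = 1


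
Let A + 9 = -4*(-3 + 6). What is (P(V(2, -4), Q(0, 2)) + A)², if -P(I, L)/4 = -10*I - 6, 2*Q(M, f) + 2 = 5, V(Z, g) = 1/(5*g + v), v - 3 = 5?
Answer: ⅑ ≈ 0.11111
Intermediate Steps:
v = 8 (v = 3 + 5 = 8)
A = -21 (A = -9 - 4*(-3 + 6) = -9 - 4*3 = -9 - 12 = -21)
V(Z, g) = 1/(8 + 5*g) (V(Z, g) = 1/(5*g + 8) = 1/(8 + 5*g))
Q(M, f) = 3/2 (Q(M, f) = -1 + (½)*5 = -1 + 5/2 = 3/2)
P(I, L) = 24 + 40*I (P(I, L) = -4*(-10*I - 6) = -4*(-6 - 10*I) = 24 + 40*I)
(P(V(2, -4), Q(0, 2)) + A)² = ((24 + 40/(8 + 5*(-4))) - 21)² = ((24 + 40/(8 - 20)) - 21)² = ((24 + 40/(-12)) - 21)² = ((24 + 40*(-1/12)) - 21)² = ((24 - 10/3) - 21)² = (62/3 - 21)² = (-⅓)² = ⅑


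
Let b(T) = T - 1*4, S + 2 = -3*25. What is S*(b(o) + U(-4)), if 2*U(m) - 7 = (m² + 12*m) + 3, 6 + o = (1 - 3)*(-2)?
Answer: 1309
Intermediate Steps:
S = -77 (S = -2 - 3*25 = -2 - 75 = -77)
o = -2 (o = -6 + (1 - 3)*(-2) = -6 - 2*(-2) = -6 + 4 = -2)
b(T) = -4 + T (b(T) = T - 4 = -4 + T)
U(m) = 5 + m²/2 + 6*m (U(m) = 7/2 + ((m² + 12*m) + 3)/2 = 7/2 + (3 + m² + 12*m)/2 = 7/2 + (3/2 + m²/2 + 6*m) = 5 + m²/2 + 6*m)
S*(b(o) + U(-4)) = -77*((-4 - 2) + (5 + (½)*(-4)² + 6*(-4))) = -77*(-6 + (5 + (½)*16 - 24)) = -77*(-6 + (5 + 8 - 24)) = -77*(-6 - 11) = -77*(-17) = 1309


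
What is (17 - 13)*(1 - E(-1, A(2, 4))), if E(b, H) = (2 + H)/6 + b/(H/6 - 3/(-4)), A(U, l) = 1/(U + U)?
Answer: 287/38 ≈ 7.5526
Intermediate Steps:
A(U, l) = 1/(2*U)
E(b, H) = ⅓ + H/6 + b/(¾ + H/6) (E(b, H) = (2 + H)*(⅙) + b/(H*(⅙) - 3*(-¼)) = (⅓ + H/6) + b/(H/6 + ¾) = (⅓ + H/6) + b/(¾ + H/6) = ⅓ + H/6 + b/(¾ + H/6))
(17 - 13)*(1 - E(-1, A(2, 4))) = (17 - 13)*(1 - (18 + 2*((½)/2)² + 13*((½)/2) + 72*(-1))/(6*(9 + 2*((½)/2)))) = 4*(1 - (18 + 2*((½)*(½))² + 13*((½)*(½)) - 72)/(6*(9 + 2*((½)*(½))))) = 4*(1 - (18 + 2*(¼)² + 13*(¼) - 72)/(6*(9 + 2*(¼)))) = 4*(1 - (18 + 2*(1/16) + 13/4 - 72)/(6*(9 + ½))) = 4*(1 - (18 + ⅛ + 13/4 - 72)/(6*19/2)) = 4*(1 - 2*(-405)/(6*19*8)) = 4*(1 - 1*(-135/152)) = 4*(1 + 135/152) = 4*(287/152) = 287/38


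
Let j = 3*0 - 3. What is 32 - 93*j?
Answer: 311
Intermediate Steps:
j = -3 (j = 0 - 3 = -3)
32 - 93*j = 32 - 93*(-3) = 32 + 279 = 311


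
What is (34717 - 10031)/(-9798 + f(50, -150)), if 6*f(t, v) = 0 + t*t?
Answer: -37029/14072 ≈ -2.6314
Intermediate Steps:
f(t, v) = t**2/6 (f(t, v) = (0 + t*t)/6 = (0 + t**2)/6 = t**2/6)
(34717 - 10031)/(-9798 + f(50, -150)) = (34717 - 10031)/(-9798 + (1/6)*50**2) = 24686/(-9798 + (1/6)*2500) = 24686/(-9798 + 1250/3) = 24686/(-28144/3) = 24686*(-3/28144) = -37029/14072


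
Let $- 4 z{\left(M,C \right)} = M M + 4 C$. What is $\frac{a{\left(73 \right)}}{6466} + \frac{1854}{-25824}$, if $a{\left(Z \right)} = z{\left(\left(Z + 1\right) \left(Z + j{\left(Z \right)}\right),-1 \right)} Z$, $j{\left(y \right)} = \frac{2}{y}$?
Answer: $- \frac{83726589086141}{1015782736} \approx -82426.0$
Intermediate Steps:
$z{\left(M,C \right)} = - C - \frac{M^{2}}{4}$ ($z{\left(M,C \right)} = - \frac{M M + 4 C}{4} = - \frac{M^{2} + 4 C}{4} = - C - \frac{M^{2}}{4}$)
$a{\left(Z \right)} = Z \left(1 - \frac{\left(1 + Z\right)^{2} \left(Z + \frac{2}{Z}\right)^{2}}{4}\right)$ ($a{\left(Z \right)} = \left(\left(-1\right) \left(-1\right) - \frac{\left(\left(Z + 1\right) \left(Z + \frac{2}{Z}\right)\right)^{2}}{4}\right) Z = \left(1 - \frac{\left(\left(1 + Z\right) \left(Z + \frac{2}{Z}\right)\right)^{2}}{4}\right) Z = \left(1 - \frac{\left(1 + Z\right)^{2} \left(Z + \frac{2}{Z}\right)^{2}}{4}\right) Z = Z \left(1 - \frac{\left(1 + Z\right)^{2} \left(Z + \frac{2}{Z}\right)^{2}}{4}\right)$)
$\frac{a{\left(73 \right)}}{6466} + \frac{1854}{-25824} = \frac{\frac{1}{73} \left(73^{2} - \frac{\left(2 + 73 \left(2 + 73 + 73^{2}\right)\right)^{2}}{4}\right)}{6466} + \frac{1854}{-25824} = \frac{5329 - \frac{\left(2 + 73 \left(2 + 73 + 5329\right)\right)^{2}}{4}}{73} \cdot \frac{1}{6466} + 1854 \left(- \frac{1}{25824}\right) = \frac{5329 - \frac{\left(2 + 73 \cdot 5404\right)^{2}}{4}}{73} \cdot \frac{1}{6466} - \frac{309}{4304} = \frac{5329 - \frac{\left(2 + 394492\right)^{2}}{4}}{73} \cdot \frac{1}{6466} - \frac{309}{4304} = \frac{5329 - \frac{394494^{2}}{4}}{73} \cdot \frac{1}{6466} - \frac{309}{4304} = \frac{5329 - 38906379009}{73} \cdot \frac{1}{6466} - \frac{309}{4304} = \frac{1}{73} \left(-38906373680\right) \frac{1}{6466} - \frac{309}{4304} = \left(- \frac{38906373680}{73}\right) \frac{1}{6466} - \frac{309}{4304} = - \frac{19453186840}{236009} - \frac{309}{4304} = - \frac{83726589086141}{1015782736}$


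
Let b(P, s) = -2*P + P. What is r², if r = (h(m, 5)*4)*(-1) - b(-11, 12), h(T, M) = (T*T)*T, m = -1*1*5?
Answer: 239121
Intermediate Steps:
m = -5 (m = -1*5 = -5)
h(T, M) = T³ (h(T, M) = T²*T = T³)
b(P, s) = -P
r = 489 (r = ((-5)³*4)*(-1) - (-1)*(-11) = -125*4*(-1) - 1*11 = -500*(-1) - 11 = 500 - 11 = 489)
r² = 489² = 239121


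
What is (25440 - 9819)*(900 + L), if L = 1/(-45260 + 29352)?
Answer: 5454852819/388 ≈ 1.4059e+7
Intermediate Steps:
L = -1/15908 (L = 1/(-15908) = -1/15908 ≈ -6.2861e-5)
(25440 - 9819)*(900 + L) = (25440 - 9819)*(900 - 1/15908) = 15621*(14317199/15908) = 5454852819/388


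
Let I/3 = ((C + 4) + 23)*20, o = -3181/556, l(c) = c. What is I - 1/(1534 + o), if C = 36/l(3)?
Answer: 1988351264/849723 ≈ 2340.0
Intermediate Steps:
o = -3181/556 (o = -3181*1/556 = -3181/556 ≈ -5.7212)
C = 12 (C = 36/3 = 36*(⅓) = 12)
I = 2340 (I = 3*(((12 + 4) + 23)*20) = 3*((16 + 23)*20) = 3*(39*20) = 3*780 = 2340)
I - 1/(1534 + o) = 2340 - 1/(1534 - 3181/556) = 2340 - 1/849723/556 = 2340 - 1*556/849723 = 2340 - 556/849723 = 1988351264/849723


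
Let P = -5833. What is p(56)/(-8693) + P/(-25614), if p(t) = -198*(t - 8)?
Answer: 294141725/222662502 ≈ 1.3210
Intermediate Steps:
p(t) = 1584 - 198*t (p(t) = -198*(-8 + t) = 1584 - 198*t)
p(56)/(-8693) + P/(-25614) = (1584 - 198*56)/(-8693) - 5833/(-25614) = (1584 - 11088)*(-1/8693) - 5833*(-1/25614) = -9504*(-1/8693) + 5833/25614 = 9504/8693 + 5833/25614 = 294141725/222662502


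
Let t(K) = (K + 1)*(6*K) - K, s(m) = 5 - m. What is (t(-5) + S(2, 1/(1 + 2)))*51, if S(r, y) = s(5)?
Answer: 6375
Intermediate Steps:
t(K) = -K + 6*K*(1 + K) (t(K) = (1 + K)*(6*K) - K = 6*K*(1 + K) - K = -K + 6*K*(1 + K))
S(r, y) = 0 (S(r, y) = 5 - 1*5 = 5 - 5 = 0)
(t(-5) + S(2, 1/(1 + 2)))*51 = (-5*(5 + 6*(-5)) + 0)*51 = (-5*(5 - 30) + 0)*51 = (-5*(-25) + 0)*51 = (125 + 0)*51 = 125*51 = 6375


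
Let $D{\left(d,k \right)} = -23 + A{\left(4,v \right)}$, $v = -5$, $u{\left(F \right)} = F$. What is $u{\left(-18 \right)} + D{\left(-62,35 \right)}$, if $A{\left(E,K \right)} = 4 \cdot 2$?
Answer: $-33$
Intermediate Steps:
$A{\left(E,K \right)} = 8$
$D{\left(d,k \right)} = -15$ ($D{\left(d,k \right)} = -23 + 8 = -15$)
$u{\left(-18 \right)} + D{\left(-62,35 \right)} = -18 - 15 = -33$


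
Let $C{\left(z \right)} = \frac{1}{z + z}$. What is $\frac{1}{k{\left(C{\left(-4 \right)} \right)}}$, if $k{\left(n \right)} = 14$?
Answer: $\frac{1}{14} \approx 0.071429$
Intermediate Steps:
$C{\left(z \right)} = \frac{1}{2 z}$
$\frac{1}{k{\left(C{\left(-4 \right)} \right)}} = \frac{1}{14}$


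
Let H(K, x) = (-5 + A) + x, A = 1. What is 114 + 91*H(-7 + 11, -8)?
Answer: -978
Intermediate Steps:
H(K, x) = -4 + x (H(K, x) = (-5 + 1) + x = -4 + x)
114 + 91*H(-7 + 11, -8) = 114 + 91*(-4 - 8) = 114 + 91*(-12) = 114 - 1092 = -978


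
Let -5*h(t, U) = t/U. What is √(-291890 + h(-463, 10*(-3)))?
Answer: I*√262703778/30 ≈ 540.27*I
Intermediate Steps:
h(t, U) = -t/(5*U)
√(-291890 + h(-463, 10*(-3))) = √(-291890 - ⅕*(-463)/10*(-3)) = √(-291890 - ⅕*(-463)/(-30)) = √(-291890 - ⅕*(-463)*(-1/30)) = √(-291890 - 463/150) = √(-43783963/150) = I*√262703778/30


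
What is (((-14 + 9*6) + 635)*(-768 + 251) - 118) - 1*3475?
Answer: -352568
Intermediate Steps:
(((-14 + 9*6) + 635)*(-768 + 251) - 118) - 1*3475 = (((-14 + 54) + 635)*(-517) - 118) - 3475 = ((40 + 635)*(-517) - 118) - 3475 = (675*(-517) - 118) - 3475 = (-348975 - 118) - 3475 = -349093 - 3475 = -352568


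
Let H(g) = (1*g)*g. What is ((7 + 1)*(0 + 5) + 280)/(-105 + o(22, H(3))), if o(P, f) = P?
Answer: -320/83 ≈ -3.8554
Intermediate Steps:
H(g) = g² (H(g) = g*g = g²)
((7 + 1)*(0 + 5) + 280)/(-105 + o(22, H(3))) = ((7 + 1)*(0 + 5) + 280)/(-105 + 22) = (8*5 + 280)/(-83) = (40 + 280)*(-1/83) = 320*(-1/83) = -320/83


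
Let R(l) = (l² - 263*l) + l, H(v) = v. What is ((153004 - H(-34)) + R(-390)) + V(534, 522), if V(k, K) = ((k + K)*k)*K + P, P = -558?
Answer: 294764648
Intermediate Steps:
R(l) = l² - 262*l
V(k, K) = -558 + K*k*(K + k) (V(k, K) = ((k + K)*k)*K - 558 = ((K + k)*k)*K - 558 = (k*(K + k))*K - 558 = K*k*(K + k) - 558 = -558 + K*k*(K + k))
((153004 - H(-34)) + R(-390)) + V(534, 522) = ((153004 - 1*(-34)) - 390*(-262 - 390)) + (-558 + 522*534² + 534*522²) = ((153004 + 34) - 390*(-652)) + (-558 + 522*285156 + 534*272484) = (153038 + 254280) + (-558 + 148851432 + 145506456) = 407318 + 294357330 = 294764648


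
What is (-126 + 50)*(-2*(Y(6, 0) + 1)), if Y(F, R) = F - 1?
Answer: 912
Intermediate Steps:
Y(F, R) = -1 + F
(-126 + 50)*(-2*(Y(6, 0) + 1)) = (-126 + 50)*(-2*((-1 + 6) + 1)) = -(-152)*(5 + 1) = -(-152)*6 = -76*(-12) = 912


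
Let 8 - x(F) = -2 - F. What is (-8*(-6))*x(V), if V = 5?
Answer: 720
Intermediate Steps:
x(F) = 10 + F (x(F) = 8 - (-2 - F) = 8 + (2 + F) = 10 + F)
(-8*(-6))*x(V) = (-8*(-6))*(10 + 5) = 48*15 = 720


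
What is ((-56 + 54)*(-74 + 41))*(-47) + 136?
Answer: -2966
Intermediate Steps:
((-56 + 54)*(-74 + 41))*(-47) + 136 = -2*(-33)*(-47) + 136 = 66*(-47) + 136 = -3102 + 136 = -2966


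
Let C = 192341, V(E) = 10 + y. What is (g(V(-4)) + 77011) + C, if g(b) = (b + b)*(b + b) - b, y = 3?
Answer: 270015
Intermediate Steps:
V(E) = 13 (V(E) = 10 + 3 = 13)
g(b) = -b + 4*b² (g(b) = (2*b)*(2*b) - b = 4*b² - b = -b + 4*b²)
(g(V(-4)) + 77011) + C = (13*(-1 + 4*13) + 77011) + 192341 = (13*(-1 + 52) + 77011) + 192341 = (13*51 + 77011) + 192341 = (663 + 77011) + 192341 = 77674 + 192341 = 270015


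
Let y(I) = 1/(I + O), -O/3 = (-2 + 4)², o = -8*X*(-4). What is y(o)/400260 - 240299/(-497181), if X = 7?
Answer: 65988999929/136531888080 ≈ 0.48332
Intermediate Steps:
o = 224 (o = -8*7*(-4) = -56*(-4) = 224)
O = -12 (O = -3*(-2 + 4)² = -3*2² = -3*4 = -12)
y(I) = 1/(-12 + I) (y(I) = 1/(I - 12) = 1/(-12 + I))
y(o)/400260 - 240299/(-497181) = 1/((-12 + 224)*400260) - 240299/(-497181) = (1/400260)/212 - 240299*(-1/497181) = (1/212)*(1/400260) + 2333/4827 = 1/84855120 + 2333/4827 = 65988999929/136531888080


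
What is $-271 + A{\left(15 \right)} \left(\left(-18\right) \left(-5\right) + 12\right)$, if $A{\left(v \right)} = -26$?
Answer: $-2923$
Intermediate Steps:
$-271 + A{\left(15 \right)} \left(\left(-18\right) \left(-5\right) + 12\right) = -271 - 26 \left(\left(-18\right) \left(-5\right) + 12\right) = -271 - 26 \left(90 + 12\right) = -271 - 2652 = -2923$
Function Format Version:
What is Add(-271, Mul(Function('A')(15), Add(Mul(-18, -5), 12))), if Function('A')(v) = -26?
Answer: -2923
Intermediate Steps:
Add(-271, Mul(Function('A')(15), Add(Mul(-18, -5), 12))) = Add(-271, Mul(-26, Add(Mul(-18, -5), 12))) = Add(-271, Mul(-26, Add(90, 12))) = Add(-271, Mul(-26, 102)) = Add(-271, -2652) = -2923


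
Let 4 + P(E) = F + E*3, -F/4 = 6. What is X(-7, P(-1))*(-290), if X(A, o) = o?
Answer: 8990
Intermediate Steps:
F = -24 (F = -4*6 = -24)
P(E) = -28 + 3*E (P(E) = -4 + (-24 + E*3) = -4 + (-24 + 3*E) = -28 + 3*E)
X(-7, P(-1))*(-290) = (-28 + 3*(-1))*(-290) = (-28 - 3)*(-290) = -31*(-290) = 8990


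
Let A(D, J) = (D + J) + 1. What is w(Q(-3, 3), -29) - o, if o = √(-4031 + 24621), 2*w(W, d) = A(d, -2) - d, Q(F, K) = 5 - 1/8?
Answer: -½ - √20590 ≈ -143.99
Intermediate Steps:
A(D, J) = 1 + D + J
Q(F, K) = 39/8 (Q(F, K) = 5 - 1*⅛ = 5 - ⅛ = 39/8)
w(W, d) = -½ (w(W, d) = ((1 + d - 2) - d)/2 = ((-1 + d) - d)/2 = (½)*(-1) = -½)
o = √20590 ≈ 143.49
w(Q(-3, 3), -29) - o = -½ - √20590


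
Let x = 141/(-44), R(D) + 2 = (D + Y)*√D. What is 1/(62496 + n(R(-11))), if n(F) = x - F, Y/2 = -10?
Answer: 120989924/7561261017897 - 60016*I*√11/7561261017897 ≈ 1.6001e-5 - 2.6325e-8*I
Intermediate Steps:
Y = -20 (Y = 2*(-10) = -20)
R(D) = -2 + √D*(-20 + D) (R(D) = -2 + (D - 20)*√D = -2 + (-20 + D)*√D = -2 + √D*(-20 + D))
x = -141/44 (x = 141*(-1/44) = -141/44 ≈ -3.2045)
n(F) = -141/44 - F
1/(62496 + n(R(-11))) = 1/(62496 + (-141/44 - (-2 + (-11)^(3/2) - 20*I*√11))) = 1/(62496 + (-141/44 - (-2 - 11*I*√11 - 20*I*√11))) = 1/(62496 + (-141/44 - (-2 - 31*I*√11))) = 1/(62496 + (-141/44 + (2 + 31*I*√11))) = 1/(62496 + (-53/44 + 31*I*√11)) = 1/(2749771/44 + 31*I*√11)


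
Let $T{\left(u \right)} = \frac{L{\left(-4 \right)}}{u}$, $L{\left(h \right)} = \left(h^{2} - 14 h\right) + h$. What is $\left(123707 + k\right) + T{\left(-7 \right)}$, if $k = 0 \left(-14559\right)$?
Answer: $\frac{865881}{7} \approx 1.237 \cdot 10^{5}$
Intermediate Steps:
$L{\left(h \right)} = h^{2} - 13 h$
$k = 0$
$T{\left(u \right)} = \frac{68}{u}$ ($T{\left(u \right)} = \frac{\left(-4\right) \left(-13 - 4\right)}{u} = \frac{\left(-4\right) \left(-17\right)}{u} = \frac{68}{u}$)
$\left(123707 + k\right) + T{\left(-7 \right)} = \left(123707 + 0\right) + \frac{68}{-7} = 123707 + 68 \left(- \frac{1}{7}\right) = 123707 - \frac{68}{7} = \frac{865881}{7}$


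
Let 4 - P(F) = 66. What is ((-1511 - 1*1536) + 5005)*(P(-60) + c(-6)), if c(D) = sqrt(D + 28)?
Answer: -121396 + 1958*sqrt(22) ≈ -1.1221e+5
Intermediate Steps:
P(F) = -62 (P(F) = 4 - 1*66 = 4 - 66 = -62)
c(D) = sqrt(28 + D)
((-1511 - 1*1536) + 5005)*(P(-60) + c(-6)) = ((-1511 - 1*1536) + 5005)*(-62 + sqrt(28 - 6)) = ((-1511 - 1536) + 5005)*(-62 + sqrt(22)) = (-3047 + 5005)*(-62 + sqrt(22)) = 1958*(-62 + sqrt(22)) = -121396 + 1958*sqrt(22)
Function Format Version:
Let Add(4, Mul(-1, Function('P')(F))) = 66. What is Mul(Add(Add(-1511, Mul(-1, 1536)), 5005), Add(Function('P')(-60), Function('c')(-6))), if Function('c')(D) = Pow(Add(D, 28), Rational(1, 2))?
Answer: Add(-121396, Mul(1958, Pow(22, Rational(1, 2)))) ≈ -1.1221e+5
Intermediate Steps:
Function('P')(F) = -62 (Function('P')(F) = Add(4, Mul(-1, 66)) = Add(4, -66) = -62)
Function('c')(D) = Pow(Add(28, D), Rational(1, 2))
Mul(Add(Add(-1511, Mul(-1, 1536)), 5005), Add(Function('P')(-60), Function('c')(-6))) = Mul(Add(Add(-1511, Mul(-1, 1536)), 5005), Add(-62, Pow(Add(28, -6), Rational(1, 2)))) = Mul(Add(Add(-1511, -1536), 5005), Add(-62, Pow(22, Rational(1, 2)))) = Mul(Add(-3047, 5005), Add(-62, Pow(22, Rational(1, 2)))) = Mul(1958, Add(-62, Pow(22, Rational(1, 2)))) = Add(-121396, Mul(1958, Pow(22, Rational(1, 2))))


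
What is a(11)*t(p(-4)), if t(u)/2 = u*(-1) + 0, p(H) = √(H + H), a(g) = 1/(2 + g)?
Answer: -4*I*√2/13 ≈ -0.43514*I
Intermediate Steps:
p(H) = √2*√H (p(H) = √(2*H) = √2*√H)
t(u) = -2*u (t(u) = 2*(u*(-1) + 0) = 2*(-u + 0) = 2*(-u) = -2*u)
a(11)*t(p(-4)) = (-2*√2*√(-4))/(2 + 11) = (-2*√2*2*I)/13 = (-4*I*√2)/13 = -4*I*√2/13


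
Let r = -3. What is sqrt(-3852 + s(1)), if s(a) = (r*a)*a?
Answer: I*sqrt(3855) ≈ 62.089*I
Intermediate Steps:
s(a) = -3*a**2 (s(a) = (-3*a)*a = -3*a**2)
sqrt(-3852 + s(1)) = sqrt(-3852 - 3*1**2) = sqrt(-3852 - 3*1) = sqrt(-3852 - 3) = sqrt(-3855) = I*sqrt(3855)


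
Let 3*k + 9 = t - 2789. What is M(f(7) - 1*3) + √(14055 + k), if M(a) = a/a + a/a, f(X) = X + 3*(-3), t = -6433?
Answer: 2 + √10978 ≈ 106.78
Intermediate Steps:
f(X) = -9 + X (f(X) = X - 9 = -9 + X)
k = -3077 (k = -3 + (-6433 - 2789)/3 = -3 + (⅓)*(-9222) = -3 - 3074 = -3077)
M(a) = 2 (M(a) = 1 + 1 = 2)
M(f(7) - 1*3) + √(14055 + k) = 2 + √(14055 - 3077) = 2 + √10978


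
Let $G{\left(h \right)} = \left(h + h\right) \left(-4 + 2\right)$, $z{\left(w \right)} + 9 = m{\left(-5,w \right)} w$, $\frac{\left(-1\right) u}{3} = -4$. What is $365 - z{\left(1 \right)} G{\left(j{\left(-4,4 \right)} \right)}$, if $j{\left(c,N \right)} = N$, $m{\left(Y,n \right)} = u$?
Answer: $413$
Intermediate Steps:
$u = 12$ ($u = \left(-3\right) \left(-4\right) = 12$)
$m{\left(Y,n \right)} = 12$
$z{\left(w \right)} = -9 + 12 w$
$G{\left(h \right)} = - 4 h$ ($G{\left(h \right)} = 2 h \left(-2\right) = - 4 h$)
$365 - z{\left(1 \right)} G{\left(j{\left(-4,4 \right)} \right)} = 365 - \left(-9 + 12 \cdot 1\right) \left(\left(-4\right) 4\right) = 365 - \left(-9 + 12\right) \left(-16\right) = 365 - 3 \left(-16\right) = 365 - -48 = 365 + 48 = 413$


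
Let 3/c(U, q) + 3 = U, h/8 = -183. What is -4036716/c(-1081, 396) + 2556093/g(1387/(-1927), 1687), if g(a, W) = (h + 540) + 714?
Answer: 102101151329/70 ≈ 1.4586e+9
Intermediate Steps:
h = -1464 (h = 8*(-183) = -1464)
c(U, q) = 3/(-3 + U)
g(a, W) = -210 (g(a, W) = (-1464 + 540) + 714 = -924 + 714 = -210)
-4036716/c(-1081, 396) + 2556093/g(1387/(-1927), 1687) = -4036716/(3/(-3 - 1081)) + 2556093/(-210) = -4036716/(3/(-1084)) + 2556093*(-1/210) = -4036716/(3*(-1/1084)) - 852031/70 = -4036716/(-3/1084) - 852031/70 = -4036716*(-1084/3) - 852031/70 = 1458600048 - 852031/70 = 102101151329/70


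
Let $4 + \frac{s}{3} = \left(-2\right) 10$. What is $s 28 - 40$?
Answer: $-2056$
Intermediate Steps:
$s = -72$ ($s = -12 + 3 \left(\left(-2\right) 10\right) = -12 + 3 \left(-20\right) = -12 - 60 = -72$)
$s 28 - 40 = \left(-72\right) 28 - 40 = -2016 - 40 = -2056$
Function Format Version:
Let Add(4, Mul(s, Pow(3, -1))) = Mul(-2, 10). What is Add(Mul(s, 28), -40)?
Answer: -2056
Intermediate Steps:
s = -72 (s = Add(-12, Mul(3, Mul(-2, 10))) = Add(-12, Mul(3, -20)) = Add(-12, -60) = -72)
Add(Mul(s, 28), -40) = Add(Mul(-72, 28), -40) = Add(-2016, -40) = -2056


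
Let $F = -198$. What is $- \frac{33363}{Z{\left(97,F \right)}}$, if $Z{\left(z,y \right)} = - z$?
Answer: $\frac{33363}{97} \approx 343.95$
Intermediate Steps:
$- \frac{33363}{Z{\left(97,F \right)}} = - \frac{33363}{\left(-1\right) 97} = - \frac{33363}{-97} = \left(-33363\right) \left(- \frac{1}{97}\right) = \frac{33363}{97}$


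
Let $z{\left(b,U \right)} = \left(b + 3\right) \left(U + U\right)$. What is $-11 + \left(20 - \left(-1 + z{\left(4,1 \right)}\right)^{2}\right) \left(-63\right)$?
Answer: $9376$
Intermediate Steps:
$z{\left(b,U \right)} = 2 U \left(3 + b\right)$ ($z{\left(b,U \right)} = \left(3 + b\right) 2 U = 2 U \left(3 + b\right)$)
$-11 + \left(20 - \left(-1 + z{\left(4,1 \right)}\right)^{2}\right) \left(-63\right) = -11 + \left(20 - \left(-1 + 2 \cdot 1 \left(3 + 4\right)\right)^{2}\right) \left(-63\right) = -11 + \left(20 - \left(-1 + 2 \cdot 1 \cdot 7\right)^{2}\right) \left(-63\right) = -11 + \left(20 - \left(-1 + 14\right)^{2}\right) \left(-63\right) = -11 + \left(20 - 13^{2}\right) \left(-63\right) = -11 + \left(20 - 169\right) \left(-63\right) = -11 - -9387 = -11 + 9387 = 9376$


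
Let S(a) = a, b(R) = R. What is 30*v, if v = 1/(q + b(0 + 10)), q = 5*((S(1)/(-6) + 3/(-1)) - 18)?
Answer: -36/115 ≈ -0.31304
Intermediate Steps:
q = -635/6 (q = 5*((1/(-6) + 3/(-1)) - 18) = 5*((1*(-1/6) + 3*(-1)) - 18) = 5*((-1/6 - 3) - 18) = 5*(-19/6 - 18) = 5*(-127/6) = -635/6 ≈ -105.83)
v = -6/575 (v = 1/(-635/6 + (0 + 10)) = 1/(-635/6 + 10) = 1/(-575/6) = -6/575 ≈ -0.010435)
30*v = 30*(-6/575) = -36/115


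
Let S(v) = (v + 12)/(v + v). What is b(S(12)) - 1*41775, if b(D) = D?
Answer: -41774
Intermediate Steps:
S(v) = (12 + v)/(2*v) (S(v) = (12 + v)/((2*v)) = (12 + v)*(1/(2*v)) = (12 + v)/(2*v))
b(S(12)) - 1*41775 = (½)*(12 + 12)/12 - 1*41775 = (½)*(1/12)*24 - 41775 = 1 - 41775 = -41774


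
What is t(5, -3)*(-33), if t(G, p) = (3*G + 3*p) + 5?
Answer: -363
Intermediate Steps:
t(G, p) = 5 + 3*G + 3*p
t(5, -3)*(-33) = (5 + 3*5 + 3*(-3))*(-33) = (5 + 15 - 9)*(-33) = 11*(-33) = -363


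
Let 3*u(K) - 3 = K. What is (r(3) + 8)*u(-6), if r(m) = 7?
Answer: -15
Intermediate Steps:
u(K) = 1 + K/3
(r(3) + 8)*u(-6) = (7 + 8)*(1 + (⅓)*(-6)) = 15*(1 - 2) = 15*(-1) = -15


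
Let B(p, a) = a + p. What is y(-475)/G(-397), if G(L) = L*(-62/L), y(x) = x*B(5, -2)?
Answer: 1425/62 ≈ 22.984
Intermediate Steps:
y(x) = 3*x (y(x) = x*(-2 + 5) = x*3 = 3*x)
G(L) = -62
y(-475)/G(-397) = (3*(-475))/(-62) = -1425*(-1/62) = 1425/62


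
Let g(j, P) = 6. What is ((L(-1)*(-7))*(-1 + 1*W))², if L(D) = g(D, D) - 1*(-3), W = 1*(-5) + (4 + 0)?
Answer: 15876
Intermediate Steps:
W = -1 (W = -5 + 4 = -1)
L(D) = 9 (L(D) = 6 - 1*(-3) = 6 + 3 = 9)
((L(-1)*(-7))*(-1 + 1*W))² = ((9*(-7))*(-1 + 1*(-1)))² = (-63*(-1 - 1))² = (-63*(-2))² = 126² = 15876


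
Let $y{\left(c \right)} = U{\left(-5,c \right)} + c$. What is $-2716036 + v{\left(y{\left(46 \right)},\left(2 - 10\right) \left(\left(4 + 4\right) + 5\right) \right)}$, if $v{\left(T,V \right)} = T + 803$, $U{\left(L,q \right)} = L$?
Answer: $-2715192$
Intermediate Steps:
$y{\left(c \right)} = -5 + c$
$v{\left(T,V \right)} = 803 + T$
$-2716036 + v{\left(y{\left(46 \right)},\left(2 - 10\right) \left(\left(4 + 4\right) + 5\right) \right)} = -2716036 + \left(803 + \left(-5 + 46\right)\right) = -2716036 + \left(803 + 41\right) = -2716036 + 844 = -2715192$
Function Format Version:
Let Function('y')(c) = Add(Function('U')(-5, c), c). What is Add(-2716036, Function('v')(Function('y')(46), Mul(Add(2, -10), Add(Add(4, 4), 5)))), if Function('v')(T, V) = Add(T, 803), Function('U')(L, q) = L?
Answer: -2715192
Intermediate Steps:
Function('y')(c) = Add(-5, c)
Function('v')(T, V) = Add(803, T)
Add(-2716036, Function('v')(Function('y')(46), Mul(Add(2, -10), Add(Add(4, 4), 5)))) = Add(-2716036, Add(803, Add(-5, 46))) = Add(-2716036, Add(803, 41)) = Add(-2716036, 844) = -2715192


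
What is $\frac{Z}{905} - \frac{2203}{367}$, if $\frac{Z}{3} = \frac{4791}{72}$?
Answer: $- \frac{15363621}{2657080} \approx -5.7821$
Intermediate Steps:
$Z = \frac{1597}{8}$ ($Z = 3 \cdot \frac{4791}{72} = 3 \cdot 4791 \cdot \frac{1}{72} = 3 \cdot \frac{1597}{24} = \frac{1597}{8} \approx 199.63$)
$\frac{Z}{905} - \frac{2203}{367} = \frac{1597}{8 \cdot 905} - \frac{2203}{367} = \frac{1597}{8} \cdot \frac{1}{905} - \frac{2203}{367} = \frac{1597}{7240} - \frac{2203}{367} = - \frac{15363621}{2657080}$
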